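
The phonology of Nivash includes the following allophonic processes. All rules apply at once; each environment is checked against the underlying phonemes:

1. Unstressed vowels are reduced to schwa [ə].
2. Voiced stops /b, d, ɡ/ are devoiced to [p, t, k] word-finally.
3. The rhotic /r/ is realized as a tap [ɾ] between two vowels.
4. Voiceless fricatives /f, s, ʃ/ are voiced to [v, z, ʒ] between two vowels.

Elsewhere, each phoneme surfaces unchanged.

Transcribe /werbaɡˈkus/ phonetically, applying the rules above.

/w/ (word-initial): no rule targets it → [w].
Rule 1 applies to /e/ (between /w/ and /r/: in an unstressed syllable) → [ə].
/r/ (between /e/ and /b/) fails the environment for rule 3, so it stays [r].
/b/ (between /r/ and /a/) is in the target of rule 2 but the environment (word-finally) is not met → [b].
/a/ (between /b/ and /ɡ/): in an unstressed syllable, so rule 1 applies → [ə].
/ɡ/ — between /a/ and /k/; rule 2 does not apply here → [ɡ].
/k/ stays [k].
/u/ (between /k/ and /s/): rule 1 targets it, but not in an unstressed syllable → unchanged [u].
/s/ (word-final) fails the environment for rule 4, so it stays [s].

[wərbəɡˈkus]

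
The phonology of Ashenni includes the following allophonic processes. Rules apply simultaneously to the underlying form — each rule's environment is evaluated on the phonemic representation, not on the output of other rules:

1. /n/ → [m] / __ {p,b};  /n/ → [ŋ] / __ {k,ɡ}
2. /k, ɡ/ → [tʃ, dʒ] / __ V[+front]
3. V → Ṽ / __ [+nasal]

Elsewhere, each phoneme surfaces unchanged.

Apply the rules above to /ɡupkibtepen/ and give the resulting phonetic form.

/ɡ/ (word-initial) fails the environment for rule 2, so it stays [ɡ].
/u/ (between /ɡ/ and /p/) is in the target of rule 3 but the environment (before a nasal consonant) is not met → [u].
/p/ (between /u/ and /k/) is unaffected → [p].
/k/ meets the environment for rule 2 (before a front vowel) → [tʃ].
/i/ (between /k/ and /b/) is in the target of rule 3 but the environment (before a nasal consonant) is not met → [i].
/b/ (between /i/ and /t/): no rule targets it → [b].
/t/ — not in any rule's target class → [t].
/e/ — between /t/ and /p/; rule 3 does not apply here → [e].
/p/ (between /e/ and /e/) is unaffected → [p].
/e/ meets the environment for rule 3 (before a nasal consonant) → [ẽ].
/n/ — word-final; rule 1 does not apply here → [n].

[ɡuptʃibtepẽn]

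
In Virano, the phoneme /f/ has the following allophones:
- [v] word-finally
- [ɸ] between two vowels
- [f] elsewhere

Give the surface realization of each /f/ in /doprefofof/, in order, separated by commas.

Occurrence 1 (position 6): between two vowels → [ɸ].
Occurrence 2 (position 8): between two vowels → [ɸ].
Occurrence 3 (position 10): word-finally → [v].

[ɸ], [ɸ], [v]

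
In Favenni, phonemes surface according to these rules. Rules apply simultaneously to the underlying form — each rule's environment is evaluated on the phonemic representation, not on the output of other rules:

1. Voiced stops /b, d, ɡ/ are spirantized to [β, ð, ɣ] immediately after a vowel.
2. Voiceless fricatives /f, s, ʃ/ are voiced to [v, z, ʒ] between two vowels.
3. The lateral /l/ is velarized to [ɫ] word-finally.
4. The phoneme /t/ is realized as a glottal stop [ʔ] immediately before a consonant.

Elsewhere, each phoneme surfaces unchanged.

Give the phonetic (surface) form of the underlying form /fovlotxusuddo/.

/f/ (word-initial): rule 2 targets it, but not between two vowels → unchanged [f].
/l/ (between /v/ and /o/) is in the target of rule 3 but the environment (word-finally) is not met → [l].
/t/ meets the environment for rule 4 (immediately before a consonant) → [ʔ].
/s/ (between /u/ and /u/) occurs between two vowels → [z] by rule 2.
Rule 1 applies to /d/ (between /u/ and /d/: immediately after a vowel) → [ð].
/d/ — between /d/ and /o/; rule 1 does not apply here → [d].

[fovloʔxuzuðdo]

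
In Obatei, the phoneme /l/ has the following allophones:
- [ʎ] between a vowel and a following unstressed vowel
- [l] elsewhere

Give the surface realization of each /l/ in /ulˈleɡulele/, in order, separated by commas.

Occurrence 1 (position 2): no conditioning environment matches → elsewhere allophone [l].
Occurrence 2 (position 3): no conditioning environment matches → elsewhere allophone [l].
Occurrence 3 (position 7): between a vowel and a following unstressed vowel → [ʎ].
Occurrence 4 (position 9): between a vowel and a following unstressed vowel → [ʎ].

[l], [l], [ʎ], [ʎ]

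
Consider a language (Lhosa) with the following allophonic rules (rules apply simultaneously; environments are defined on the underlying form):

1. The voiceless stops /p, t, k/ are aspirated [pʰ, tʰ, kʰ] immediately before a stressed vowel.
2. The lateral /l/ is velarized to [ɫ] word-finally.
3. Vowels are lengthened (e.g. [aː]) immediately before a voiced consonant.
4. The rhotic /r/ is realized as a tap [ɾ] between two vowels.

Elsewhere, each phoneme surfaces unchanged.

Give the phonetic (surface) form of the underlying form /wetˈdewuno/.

[wetˈdeːwuːno]

/w/ (word-initial): no rule targets it → [w].
/e/ (between /w/ and /t/) fails the environment for rule 3, so it stays [e].
/t/ (between /e/ and /d/): rule 1 targets it, but not immediately before a stressed vowel → unchanged [t].
/d/ (between /t/ and /e/): no rule targets it → [d].
/e/ (between /d/ and /w/): before a voiced consonant, so rule 3 applies → [eː].
/w/ stays [w].
/u/ — between /w/ and /n/, before a voiced consonant — surfaces as [uː] (rule 3).
/n/ stays [n].
/o/ (word-final): rule 3 targets it, but not before a voiced consonant → unchanged [o].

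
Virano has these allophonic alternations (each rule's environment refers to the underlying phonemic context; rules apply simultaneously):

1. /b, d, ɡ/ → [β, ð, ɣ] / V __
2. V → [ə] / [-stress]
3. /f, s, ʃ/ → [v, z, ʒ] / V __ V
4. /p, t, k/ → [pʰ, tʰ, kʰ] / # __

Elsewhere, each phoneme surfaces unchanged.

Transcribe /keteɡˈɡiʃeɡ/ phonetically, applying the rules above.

[kʰətəɣˈɡiʒəɣ]

/k/ (word-initial): word-initially, so rule 4 applies → [kʰ].
/e/ (between /k/ and /t/) occurs in an unstressed syllable → [ə] by rule 2.
/t/ (between /e/ and /e/): rule 4 targets it, but not word-initially → unchanged [t].
/e/ (between /t/ and /ɡ/): in an unstressed syllable, so rule 2 applies → [ə].
/ɡ/ (between /e/ and /ɡ/): immediately after a vowel, so rule 1 applies → [ɣ].
/ɡ/ (between /ɡ/ and /i/) fails the environment for rule 1, so it stays [ɡ].
/i/ (between /ɡ/ and /ʃ/) is in the target of rule 2 but the environment (in an unstressed syllable) is not met → [i].
/ʃ/ meets the environment for rule 3 (between two vowels) → [ʒ].
/e/ (between /ʃ/ and /ɡ/) occurs in an unstressed syllable → [ə] by rule 2.
/ɡ/ meets the environment for rule 1 (immediately after a vowel) → [ɣ].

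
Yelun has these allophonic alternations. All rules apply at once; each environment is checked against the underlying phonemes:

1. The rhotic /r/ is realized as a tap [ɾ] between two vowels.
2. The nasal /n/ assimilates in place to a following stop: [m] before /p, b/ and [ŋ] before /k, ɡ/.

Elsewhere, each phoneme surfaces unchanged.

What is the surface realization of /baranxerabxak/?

/r/ — between /a/ and /a/, between two vowels — surfaces as [ɾ] (rule 1).
/n/ (between /a/ and /x/): rule 2 targets it, but not before a labial or velar stop → unchanged [n].
/r/ meets the environment for rule 1 (between two vowels) → [ɾ].

[baɾanxeɾabxak]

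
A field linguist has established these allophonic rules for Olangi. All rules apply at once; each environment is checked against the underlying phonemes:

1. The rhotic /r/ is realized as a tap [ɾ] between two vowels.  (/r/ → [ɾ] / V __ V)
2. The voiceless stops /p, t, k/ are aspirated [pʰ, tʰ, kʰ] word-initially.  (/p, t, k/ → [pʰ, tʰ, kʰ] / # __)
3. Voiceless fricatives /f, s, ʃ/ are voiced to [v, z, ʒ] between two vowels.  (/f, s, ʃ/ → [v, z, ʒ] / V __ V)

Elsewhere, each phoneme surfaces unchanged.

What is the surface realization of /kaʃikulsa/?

/k/ — word-initial, word-initially — surfaces as [kʰ] (rule 2).
/a/ (between /k/ and /ʃ/) is unaffected → [a].
/ʃ/ (between /a/ and /i/): between two vowels, so rule 3 applies → [ʒ].
/i/ (between /ʃ/ and /k/): no rule targets it → [i].
/k/ — between /i/ and /u/; rule 2 does not apply here → [k].
/u/ (between /k/ and /l/): no rule targets it → [u].
/l/ (between /u/ and /s/): no rule targets it → [l].
/s/ (between /l/ and /a/): rule 3 targets it, but not between two vowels → unchanged [s].
/a/ (word-final): no rule targets it → [a].

[kʰaʒikulsa]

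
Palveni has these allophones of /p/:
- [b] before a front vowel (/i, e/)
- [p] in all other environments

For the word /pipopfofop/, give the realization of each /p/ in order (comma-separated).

Occurrence 1 (position 1): before a front vowel (/i, e/) → [b].
Occurrence 2 (position 3): no conditioning environment matches → elsewhere allophone [p].
Occurrence 3 (position 5): no conditioning environment matches → elsewhere allophone [p].
Occurrence 4 (position 10): no conditioning environment matches → elsewhere allophone [p].

[b], [p], [p], [p]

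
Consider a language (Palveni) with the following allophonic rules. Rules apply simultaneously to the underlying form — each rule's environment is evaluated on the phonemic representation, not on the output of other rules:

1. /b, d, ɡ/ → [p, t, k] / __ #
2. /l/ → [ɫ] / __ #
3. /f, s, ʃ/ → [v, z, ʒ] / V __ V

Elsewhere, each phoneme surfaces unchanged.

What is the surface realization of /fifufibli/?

/f/ (word-initial) is in the target of rule 3 but the environment (between two vowels) is not met → [f].
/f/ (between /i/ and /u/) occurs between two vowels → [v] by rule 3.
/f/ meets the environment for rule 3 (between two vowels) → [v].
/b/ (between /i/ and /l/) fails the environment for rule 1, so it stays [b].
/l/ (between /b/ and /i/) fails the environment for rule 2, so it stays [l].

[fivuvibli]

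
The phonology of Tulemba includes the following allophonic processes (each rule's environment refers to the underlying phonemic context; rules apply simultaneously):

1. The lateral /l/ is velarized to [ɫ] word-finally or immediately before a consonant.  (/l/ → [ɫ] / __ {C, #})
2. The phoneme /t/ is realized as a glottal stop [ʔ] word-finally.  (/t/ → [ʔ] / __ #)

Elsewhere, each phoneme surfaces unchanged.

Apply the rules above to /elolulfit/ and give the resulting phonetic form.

[eloluɫfiʔ]

/l/ (between /e/ and /o/) fails the environment for rule 1, so it stays [l].
/l/ (between /o/ and /u/) fails the environment for rule 1, so it stays [l].
/l/ (between /u/ and /f/) occurs word-finally or immediately before a consonant → [ɫ] by rule 1.
/t/ — word-final, word-finally — surfaces as [ʔ] (rule 2).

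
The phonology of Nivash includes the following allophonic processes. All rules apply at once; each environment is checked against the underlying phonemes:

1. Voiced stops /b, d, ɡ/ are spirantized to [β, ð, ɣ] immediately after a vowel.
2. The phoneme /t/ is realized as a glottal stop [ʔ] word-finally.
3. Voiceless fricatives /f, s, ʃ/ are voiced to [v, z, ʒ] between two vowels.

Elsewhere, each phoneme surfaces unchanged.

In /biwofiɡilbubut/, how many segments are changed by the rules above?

Segments that undergo a rule: /f/ → [v] (rule 3); /ɡ/ → [ɣ] (rule 1); /b/ → [β] (rule 1); /t/ → [ʔ] (rule 2).
All other segments surface unchanged.

4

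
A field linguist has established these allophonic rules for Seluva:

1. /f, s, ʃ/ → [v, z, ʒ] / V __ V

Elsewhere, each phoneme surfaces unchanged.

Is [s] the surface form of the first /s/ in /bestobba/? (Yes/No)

/s/ (between /e/ and /t/): rule 1 targets it, but not between two vowels → unchanged [s].
The actual realization is [s], which matches [s].

Yes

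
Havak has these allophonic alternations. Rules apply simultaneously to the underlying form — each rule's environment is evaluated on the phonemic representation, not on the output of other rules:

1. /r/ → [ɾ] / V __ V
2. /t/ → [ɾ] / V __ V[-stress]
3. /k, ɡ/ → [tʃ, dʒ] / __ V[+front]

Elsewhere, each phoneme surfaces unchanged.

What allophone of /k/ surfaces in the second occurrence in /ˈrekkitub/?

/k/ meets the environment for rule 3 (before a front vowel) → [tʃ].

[tʃ]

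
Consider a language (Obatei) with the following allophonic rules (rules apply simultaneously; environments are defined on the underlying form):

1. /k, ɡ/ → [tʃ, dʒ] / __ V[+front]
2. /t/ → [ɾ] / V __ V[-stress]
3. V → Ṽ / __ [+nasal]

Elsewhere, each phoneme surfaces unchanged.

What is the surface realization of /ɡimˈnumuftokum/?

[dʒĩmˈnũmuftokũm]

/ɡ/ meets the environment for rule 1 (before a front vowel) → [dʒ].
Rule 3 applies to /i/ (between /ɡ/ and /m/: before a nasal consonant) → [ĩ].
/m/ — not in any rule's target class → [m].
/n/ stays [n].
/u/ (between /n/ and /m/) occurs before a nasal consonant → [ũ] by rule 3.
/m/ (between /u/ and /u/): no rule targets it → [m].
/u/ (between /m/ and /f/): rule 3 targets it, but not before a nasal consonant → unchanged [u].
/f/ stays [f].
/t/ (between /f/ and /o/) is in the target of rule 2 but the environment (between a vowel and a following unstressed vowel) is not met → [t].
/o/ (between /t/ and /k/) fails the environment for rule 3, so it stays [o].
/k/ (between /o/ and /u/) fails the environment for rule 1, so it stays [k].
Rule 3 applies to /u/ (between /k/ and /m/: before a nasal consonant) → [ũ].
/m/ — not in any rule's target class → [m].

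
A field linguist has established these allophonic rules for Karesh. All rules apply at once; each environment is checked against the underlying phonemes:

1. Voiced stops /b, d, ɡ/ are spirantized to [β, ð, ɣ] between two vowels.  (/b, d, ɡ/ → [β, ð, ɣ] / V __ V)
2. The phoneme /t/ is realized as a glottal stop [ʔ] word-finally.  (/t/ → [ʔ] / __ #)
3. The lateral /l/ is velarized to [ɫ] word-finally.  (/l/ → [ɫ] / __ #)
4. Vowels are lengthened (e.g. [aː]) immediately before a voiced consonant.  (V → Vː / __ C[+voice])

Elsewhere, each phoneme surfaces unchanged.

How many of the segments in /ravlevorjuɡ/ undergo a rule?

Segments that undergo a rule: /a/ → [aː] (rule 4); /e/ → [eː] (rule 4); /o/ → [oː] (rule 4); /u/ → [uː] (rule 4).
All other segments surface unchanged.

4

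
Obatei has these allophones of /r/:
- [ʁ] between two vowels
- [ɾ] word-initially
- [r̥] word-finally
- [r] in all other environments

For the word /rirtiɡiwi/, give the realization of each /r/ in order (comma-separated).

Occurrence 1 (position 1): word-initially → [ɾ].
Occurrence 2 (position 3): no conditioning environment matches → elsewhere allophone [r].

[ɾ], [r]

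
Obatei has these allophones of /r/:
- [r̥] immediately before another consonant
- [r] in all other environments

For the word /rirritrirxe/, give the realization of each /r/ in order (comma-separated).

[r], [r̥], [r], [r], [r̥]

Occurrence 1 (position 1): no conditioning environment matches → elsewhere allophone [r].
Occurrence 2 (position 3): immediately before another consonant → [r̥].
Occurrence 3 (position 4): no conditioning environment matches → elsewhere allophone [r].
Occurrence 4 (position 7): no conditioning environment matches → elsewhere allophone [r].
Occurrence 5 (position 9): immediately before another consonant → [r̥].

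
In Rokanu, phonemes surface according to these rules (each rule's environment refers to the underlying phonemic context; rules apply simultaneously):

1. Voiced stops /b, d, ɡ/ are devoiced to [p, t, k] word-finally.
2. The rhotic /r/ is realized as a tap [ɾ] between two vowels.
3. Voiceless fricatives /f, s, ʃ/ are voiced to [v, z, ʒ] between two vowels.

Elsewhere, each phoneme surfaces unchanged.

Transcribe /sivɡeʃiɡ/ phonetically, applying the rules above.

[sivɡeʒik]

/s/ (word-initial) is in the target of rule 3 but the environment (between two vowels) is not met → [s].
/i/ stays [i].
/v/ — not in any rule's target class → [v].
/ɡ/ (between /v/ and /e/) fails the environment for rule 1, so it stays [ɡ].
/e/ — not in any rule's target class → [e].
Rule 3 applies to /ʃ/ (between /e/ and /i/: between two vowels) → [ʒ].
/i/ (between /ʃ/ and /ɡ/) is unaffected → [i].
/ɡ/ meets the environment for rule 1 (word-finally) → [k].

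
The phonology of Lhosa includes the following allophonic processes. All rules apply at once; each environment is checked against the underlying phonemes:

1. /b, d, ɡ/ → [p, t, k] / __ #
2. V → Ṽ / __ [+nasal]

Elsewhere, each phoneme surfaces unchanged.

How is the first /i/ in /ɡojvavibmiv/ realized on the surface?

/i/ (between /v/ and /b/) fails the environment for rule 2, so it stays [i].

[i]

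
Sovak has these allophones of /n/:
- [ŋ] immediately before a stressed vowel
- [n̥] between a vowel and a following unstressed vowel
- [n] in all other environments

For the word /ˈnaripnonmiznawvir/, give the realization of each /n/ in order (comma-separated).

[ŋ], [n], [n], [n]

Occurrence 1 (position 1): immediately before a stressed vowel → [ŋ].
Occurrence 2 (position 6): no conditioning environment matches → elsewhere allophone [n].
Occurrence 3 (position 8): no conditioning environment matches → elsewhere allophone [n].
Occurrence 4 (position 12): no conditioning environment matches → elsewhere allophone [n].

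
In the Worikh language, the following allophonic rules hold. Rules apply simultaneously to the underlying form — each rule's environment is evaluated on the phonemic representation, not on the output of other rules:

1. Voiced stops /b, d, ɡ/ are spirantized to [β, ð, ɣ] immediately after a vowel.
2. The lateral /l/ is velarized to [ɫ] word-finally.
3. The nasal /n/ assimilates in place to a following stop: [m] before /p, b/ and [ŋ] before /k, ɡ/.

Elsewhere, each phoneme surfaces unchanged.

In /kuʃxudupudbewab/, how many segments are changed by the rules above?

3

Segments that undergo a rule: /d/ → [ð] (rule 1); /d/ → [ð] (rule 1); /b/ → [β] (rule 1).
All other segments surface unchanged.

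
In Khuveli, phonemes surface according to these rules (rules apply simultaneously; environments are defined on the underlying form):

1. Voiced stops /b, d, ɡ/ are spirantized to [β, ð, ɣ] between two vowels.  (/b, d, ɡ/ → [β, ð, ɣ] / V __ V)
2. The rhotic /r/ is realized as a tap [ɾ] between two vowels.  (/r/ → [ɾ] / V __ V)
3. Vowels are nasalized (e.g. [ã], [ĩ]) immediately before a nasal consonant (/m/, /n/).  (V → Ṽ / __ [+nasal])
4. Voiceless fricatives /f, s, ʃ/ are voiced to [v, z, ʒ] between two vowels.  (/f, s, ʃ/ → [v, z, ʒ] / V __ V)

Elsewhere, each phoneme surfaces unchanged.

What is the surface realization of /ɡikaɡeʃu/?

[ɡikaɣeʒu]

/ɡ/ (word-initial) fails the environment for rule 1, so it stays [ɡ].
/i/ — between /ɡ/ and /k/; rule 3 does not apply here → [i].
/k/ (between /i/ and /a/): no rule targets it → [k].
/a/ — between /k/ and /ɡ/; rule 3 does not apply here → [a].
/ɡ/ — between /a/ and /e/, between two vowels — surfaces as [ɣ] (rule 1).
/e/ (between /ɡ/ and /ʃ/) is in the target of rule 3 but the environment (before a nasal consonant) is not met → [e].
Rule 4 applies to /ʃ/ (between /e/ and /u/: between two vowels) → [ʒ].
/u/ (word-final) fails the environment for rule 3, so it stays [u].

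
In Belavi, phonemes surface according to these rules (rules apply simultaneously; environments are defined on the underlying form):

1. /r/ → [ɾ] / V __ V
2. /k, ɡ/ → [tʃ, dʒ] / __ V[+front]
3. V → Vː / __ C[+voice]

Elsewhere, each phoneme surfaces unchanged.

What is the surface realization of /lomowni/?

/l/ (word-initial): no rule targets it → [l].
Rule 3 applies to /o/ (between /l/ and /m/: before a voiced consonant) → [oː].
/m/ — not in any rule's target class → [m].
/o/ (between /m/ and /w/) occurs before a voiced consonant → [oː] by rule 3.
/w/ (between /o/ and /n/): no rule targets it → [w].
/n/ (between /w/ and /i/): no rule targets it → [n].
/i/ — word-final; rule 3 does not apply here → [i].

[loːmoːwni]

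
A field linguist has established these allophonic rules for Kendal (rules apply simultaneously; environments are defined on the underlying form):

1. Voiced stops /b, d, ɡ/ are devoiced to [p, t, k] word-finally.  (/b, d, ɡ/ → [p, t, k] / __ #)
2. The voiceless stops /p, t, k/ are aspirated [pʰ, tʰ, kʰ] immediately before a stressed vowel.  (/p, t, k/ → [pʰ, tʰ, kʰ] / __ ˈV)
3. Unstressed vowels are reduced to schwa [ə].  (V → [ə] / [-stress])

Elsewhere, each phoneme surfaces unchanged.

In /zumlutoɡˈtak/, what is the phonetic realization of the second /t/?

/t/ — between /ɡ/ and /a/, immediately before a stressed vowel — surfaces as [tʰ] (rule 2).

[tʰ]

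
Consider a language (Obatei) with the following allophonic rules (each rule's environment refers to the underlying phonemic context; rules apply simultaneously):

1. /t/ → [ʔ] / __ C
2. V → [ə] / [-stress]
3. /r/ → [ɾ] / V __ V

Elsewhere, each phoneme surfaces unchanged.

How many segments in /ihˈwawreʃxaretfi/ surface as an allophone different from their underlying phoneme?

Segments that undergo a rule: /i/ → [ə] (rule 2); /e/ → [ə] (rule 2); /a/ → [ə] (rule 2); /r/ → [ɾ] (rule 3); /e/ → [ə] (rule 2); /t/ → [ʔ] (rule 1); /i/ → [ə] (rule 2).
All other segments surface unchanged.

7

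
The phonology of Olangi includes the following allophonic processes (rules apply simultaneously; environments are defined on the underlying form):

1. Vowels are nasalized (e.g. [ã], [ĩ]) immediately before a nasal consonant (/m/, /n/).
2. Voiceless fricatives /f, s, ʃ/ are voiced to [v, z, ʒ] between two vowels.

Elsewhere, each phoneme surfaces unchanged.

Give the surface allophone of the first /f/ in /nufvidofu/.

[f]

/f/ (between /u/ and /v/) fails the environment for rule 2, so it stays [f].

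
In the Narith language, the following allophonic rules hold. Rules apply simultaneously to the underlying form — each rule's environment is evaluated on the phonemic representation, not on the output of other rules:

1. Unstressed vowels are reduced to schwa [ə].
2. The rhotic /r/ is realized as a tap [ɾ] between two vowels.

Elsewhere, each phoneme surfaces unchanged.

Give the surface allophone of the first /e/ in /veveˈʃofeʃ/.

[ə]

/e/ (between /v/ and /v/) occurs in an unstressed syllable → [ə] by rule 1.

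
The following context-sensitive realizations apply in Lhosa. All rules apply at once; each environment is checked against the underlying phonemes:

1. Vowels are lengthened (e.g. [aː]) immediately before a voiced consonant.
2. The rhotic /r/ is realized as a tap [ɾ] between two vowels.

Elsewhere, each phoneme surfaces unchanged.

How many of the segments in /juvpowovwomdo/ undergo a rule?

Segments that undergo a rule: /u/ → [uː] (rule 1); /o/ → [oː] (rule 1); /o/ → [oː] (rule 1); /o/ → [oː] (rule 1).
All other segments surface unchanged.

4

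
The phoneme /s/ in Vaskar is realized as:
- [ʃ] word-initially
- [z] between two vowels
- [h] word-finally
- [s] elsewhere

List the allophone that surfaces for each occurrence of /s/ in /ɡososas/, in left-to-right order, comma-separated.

Occurrence 1 (position 3): between two vowels → [z].
Occurrence 2 (position 5): between two vowels → [z].
Occurrence 3 (position 7): word-finally → [h].

[z], [z], [h]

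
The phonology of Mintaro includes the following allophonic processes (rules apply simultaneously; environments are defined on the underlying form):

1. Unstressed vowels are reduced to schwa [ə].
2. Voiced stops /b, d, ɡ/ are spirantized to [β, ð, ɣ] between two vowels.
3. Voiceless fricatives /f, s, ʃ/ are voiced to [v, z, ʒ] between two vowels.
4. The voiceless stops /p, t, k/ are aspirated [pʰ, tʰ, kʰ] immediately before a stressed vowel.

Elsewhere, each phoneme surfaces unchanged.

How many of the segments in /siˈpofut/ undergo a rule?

Segments that undergo a rule: /i/ → [ə] (rule 1); /p/ → [pʰ] (rule 4); /f/ → [v] (rule 3); /u/ → [ə] (rule 1).
All other segments surface unchanged.

4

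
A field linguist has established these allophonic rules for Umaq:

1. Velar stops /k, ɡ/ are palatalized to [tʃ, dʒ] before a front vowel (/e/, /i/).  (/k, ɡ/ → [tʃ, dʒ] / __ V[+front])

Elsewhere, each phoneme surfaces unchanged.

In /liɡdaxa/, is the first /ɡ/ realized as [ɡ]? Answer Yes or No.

Yes

/ɡ/ (between /i/ and /d/): rule 1 targets it, but not before a front vowel → unchanged [ɡ].
The actual realization is [ɡ], which matches [ɡ].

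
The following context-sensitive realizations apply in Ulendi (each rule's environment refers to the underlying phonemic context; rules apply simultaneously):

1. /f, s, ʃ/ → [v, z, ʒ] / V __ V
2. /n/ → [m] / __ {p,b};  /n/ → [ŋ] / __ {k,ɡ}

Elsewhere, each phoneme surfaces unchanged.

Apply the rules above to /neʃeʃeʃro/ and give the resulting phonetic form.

/n/ (word-initial): rule 2 targets it, but not before a labial or velar stop → unchanged [n].
/e/ (between /n/ and /ʃ/): no rule targets it → [e].
Rule 1 applies to /ʃ/ (between /e/ and /e/: between two vowels) → [ʒ].
/e/ stays [e].
/ʃ/ — between /e/ and /e/, between two vowels — surfaces as [ʒ] (rule 1).
/e/ (between /ʃ/ and /ʃ/): no rule targets it → [e].
/ʃ/ (between /e/ and /r/) fails the environment for rule 1, so it stays [ʃ].
/r/ stays [r].
/o/ — not in any rule's target class → [o].

[neʒeʒeʃro]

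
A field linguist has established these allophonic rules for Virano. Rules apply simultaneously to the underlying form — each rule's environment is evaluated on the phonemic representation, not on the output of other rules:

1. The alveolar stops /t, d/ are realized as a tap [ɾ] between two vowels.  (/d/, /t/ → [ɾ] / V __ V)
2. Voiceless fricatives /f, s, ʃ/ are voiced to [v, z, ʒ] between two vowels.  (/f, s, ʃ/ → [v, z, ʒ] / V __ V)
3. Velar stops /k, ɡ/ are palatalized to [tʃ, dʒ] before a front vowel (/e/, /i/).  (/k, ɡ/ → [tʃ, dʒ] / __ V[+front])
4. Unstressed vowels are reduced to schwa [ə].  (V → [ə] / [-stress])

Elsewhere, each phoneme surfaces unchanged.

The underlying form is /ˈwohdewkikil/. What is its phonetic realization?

[ˈwohdəwtʃətʃəl]

/o/ — between /w/ and /h/; rule 4 does not apply here → [o].
/d/ (between /h/ and /e/): rule 1 targets it, but not between two vowels → unchanged [d].
Rule 4 applies to /e/ (between /d/ and /w/: in an unstressed syllable) → [ə].
/k/ meets the environment for rule 3 (before a front vowel) → [tʃ].
/i/ (between /k/ and /k/) occurs in an unstressed syllable → [ə] by rule 4.
/k/ (between /i/ and /i/) occurs before a front vowel → [tʃ] by rule 3.
/i/ meets the environment for rule 4 (in an unstressed syllable) → [ə].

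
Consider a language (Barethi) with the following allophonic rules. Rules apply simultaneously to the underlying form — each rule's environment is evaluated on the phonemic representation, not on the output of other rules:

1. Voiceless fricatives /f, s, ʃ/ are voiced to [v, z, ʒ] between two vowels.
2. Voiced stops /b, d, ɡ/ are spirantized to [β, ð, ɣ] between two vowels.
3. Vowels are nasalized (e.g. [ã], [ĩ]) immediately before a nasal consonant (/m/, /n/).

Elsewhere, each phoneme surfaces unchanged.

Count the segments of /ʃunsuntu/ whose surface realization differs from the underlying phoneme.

Segments that undergo a rule: /u/ → [ũ] (rule 3); /u/ → [ũ] (rule 3).
All other segments surface unchanged.

2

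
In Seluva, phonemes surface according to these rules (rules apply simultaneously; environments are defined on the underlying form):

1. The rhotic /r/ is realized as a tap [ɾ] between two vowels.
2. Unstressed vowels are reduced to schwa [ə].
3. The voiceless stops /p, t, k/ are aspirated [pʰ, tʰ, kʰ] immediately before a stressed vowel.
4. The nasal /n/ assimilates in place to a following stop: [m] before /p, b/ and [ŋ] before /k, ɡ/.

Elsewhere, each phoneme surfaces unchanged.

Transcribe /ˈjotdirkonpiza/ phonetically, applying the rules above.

[ˈjotdərkəmpəzə]

/j/ — not in any rule's target class → [j].
/o/ (between /j/ and /t/) is in the target of rule 2 but the environment (in an unstressed syllable) is not met → [o].
/t/ (between /o/ and /d/): rule 3 targets it, but not immediately before a stressed vowel → unchanged [t].
/d/ (between /t/ and /i/): no rule targets it → [d].
Rule 2 applies to /i/ (between /d/ and /r/: in an unstressed syllable) → [ə].
/r/ (between /i/ and /k/) is in the target of rule 1 but the environment (between two vowels) is not met → [r].
/k/ (between /r/ and /o/) is in the target of rule 3 but the environment (immediately before a stressed vowel) is not met → [k].
/o/ meets the environment for rule 2 (in an unstressed syllable) → [ə].
/n/ (between /o/ and /p/) occurs before a labial or velar stop → [m] by rule 4.
/p/ — between /n/ and /i/; rule 3 does not apply here → [p].
/i/ meets the environment for rule 2 (in an unstressed syllable) → [ə].
/z/ (between /i/ and /a/): no rule targets it → [z].
/a/ (word-final) occurs in an unstressed syllable → [ə] by rule 2.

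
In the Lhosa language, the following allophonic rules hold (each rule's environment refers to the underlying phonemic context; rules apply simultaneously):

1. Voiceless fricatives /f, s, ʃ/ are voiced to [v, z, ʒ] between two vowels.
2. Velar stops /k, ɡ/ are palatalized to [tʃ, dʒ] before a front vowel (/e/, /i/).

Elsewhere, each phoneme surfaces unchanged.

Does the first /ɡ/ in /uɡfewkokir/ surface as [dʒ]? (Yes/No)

No

/ɡ/ — between /u/ and /f/; rule 2 does not apply here → [ɡ].
The actual realization is [ɡ], not [dʒ].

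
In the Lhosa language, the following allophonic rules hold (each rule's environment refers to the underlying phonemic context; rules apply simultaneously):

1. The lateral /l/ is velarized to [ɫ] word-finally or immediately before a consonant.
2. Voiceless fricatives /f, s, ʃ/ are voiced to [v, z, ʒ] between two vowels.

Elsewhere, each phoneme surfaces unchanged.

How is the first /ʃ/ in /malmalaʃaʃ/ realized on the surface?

/ʃ/ (between /a/ and /a/): between two vowels, so rule 2 applies → [ʒ].

[ʒ]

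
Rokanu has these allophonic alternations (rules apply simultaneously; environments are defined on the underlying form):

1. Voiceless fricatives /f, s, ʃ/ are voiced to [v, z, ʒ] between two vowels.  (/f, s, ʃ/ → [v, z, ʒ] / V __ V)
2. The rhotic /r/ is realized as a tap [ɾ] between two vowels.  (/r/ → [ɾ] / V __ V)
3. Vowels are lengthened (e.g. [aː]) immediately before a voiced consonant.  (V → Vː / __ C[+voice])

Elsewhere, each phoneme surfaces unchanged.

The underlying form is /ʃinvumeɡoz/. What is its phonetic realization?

/ʃ/ (word-initial): rule 1 targets it, but not between two vowels → unchanged [ʃ].
/i/ (between /ʃ/ and /n/) occurs before a voiced consonant → [iː] by rule 3.
/n/ (between /i/ and /v/) is unaffected → [n].
/v/ stays [v].
/u/ meets the environment for rule 3 (before a voiced consonant) → [uː].
/m/ — not in any rule's target class → [m].
Rule 3 applies to /e/ (between /m/ and /ɡ/: before a voiced consonant) → [eː].
/ɡ/ — not in any rule's target class → [ɡ].
/o/ (between /ɡ/ and /z/): before a voiced consonant, so rule 3 applies → [oː].
/z/ (word-final) is unaffected → [z].

[ʃiːnvuːmeːɡoːz]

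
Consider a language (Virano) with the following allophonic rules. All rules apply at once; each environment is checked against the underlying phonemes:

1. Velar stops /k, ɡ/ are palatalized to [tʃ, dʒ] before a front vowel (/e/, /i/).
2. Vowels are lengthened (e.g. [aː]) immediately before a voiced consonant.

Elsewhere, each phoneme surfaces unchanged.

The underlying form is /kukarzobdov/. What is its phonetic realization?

/k/ (word-initial) fails the environment for rule 1, so it stays [k].
/u/ (between /k/ and /k/) fails the environment for rule 2, so it stays [u].
/k/ — between /u/ and /a/; rule 1 does not apply here → [k].
/a/ (between /k/ and /r/) occurs before a voiced consonant → [aː] by rule 2.
/r/ — not in any rule's target class → [r].
/z/ (between /r/ and /o/) is unaffected → [z].
/o/ meets the environment for rule 2 (before a voiced consonant) → [oː].
/b/ stays [b].
/d/ stays [d].
Rule 2 applies to /o/ (between /d/ and /v/: before a voiced consonant) → [oː].
/v/ stays [v].

[kukaːrzoːbdoːv]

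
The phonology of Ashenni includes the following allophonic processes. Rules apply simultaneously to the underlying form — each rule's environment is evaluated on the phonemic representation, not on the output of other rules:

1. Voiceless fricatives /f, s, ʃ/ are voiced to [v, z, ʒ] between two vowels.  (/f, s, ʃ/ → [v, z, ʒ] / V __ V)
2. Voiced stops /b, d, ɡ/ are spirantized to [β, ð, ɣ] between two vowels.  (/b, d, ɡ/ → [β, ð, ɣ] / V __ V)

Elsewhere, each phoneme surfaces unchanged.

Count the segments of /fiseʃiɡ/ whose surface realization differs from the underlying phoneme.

Segments that undergo a rule: /s/ → [z] (rule 1); /ʃ/ → [ʒ] (rule 1).
All other segments surface unchanged.

2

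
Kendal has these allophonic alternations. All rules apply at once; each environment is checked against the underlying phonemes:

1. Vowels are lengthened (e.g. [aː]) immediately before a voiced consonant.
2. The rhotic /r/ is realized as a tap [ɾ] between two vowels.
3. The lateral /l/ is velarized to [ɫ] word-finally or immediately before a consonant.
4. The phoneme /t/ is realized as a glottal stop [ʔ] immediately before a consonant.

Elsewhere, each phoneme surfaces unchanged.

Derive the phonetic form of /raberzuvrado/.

/r/ (word-initial) is in the target of rule 2 but the environment (between two vowels) is not met → [r].
/a/ (between /r/ and /b/) occurs before a voiced consonant → [aː] by rule 1.
/b/ — not in any rule's target class → [b].
Rule 1 applies to /e/ (between /b/ and /r/: before a voiced consonant) → [eː].
/r/ (between /e/ and /z/): rule 2 targets it, but not between two vowels → unchanged [r].
/z/ stays [z].
/u/ — between /z/ and /v/, before a voiced consonant — surfaces as [uː] (rule 1).
/v/ (between /u/ and /r/) is unaffected → [v].
/r/ (between /v/ and /a/) fails the environment for rule 2, so it stays [r].
/a/ (between /r/ and /d/) occurs before a voiced consonant → [aː] by rule 1.
/d/ (between /a/ and /o/): no rule targets it → [d].
/o/ (word-final) is in the target of rule 1 but the environment (before a voiced consonant) is not met → [o].

[raːbeːrzuːvraːdo]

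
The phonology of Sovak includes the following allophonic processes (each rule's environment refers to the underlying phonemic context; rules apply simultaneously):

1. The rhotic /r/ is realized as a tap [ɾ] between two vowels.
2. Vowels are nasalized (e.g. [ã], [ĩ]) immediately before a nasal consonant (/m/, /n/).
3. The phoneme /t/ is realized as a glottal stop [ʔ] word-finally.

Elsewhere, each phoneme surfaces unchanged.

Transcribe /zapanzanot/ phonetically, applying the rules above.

/z/ — not in any rule's target class → [z].
/a/ (between /z/ and /p/) is in the target of rule 2 but the environment (before a nasal consonant) is not met → [a].
/p/ (between /a/ and /a/): no rule targets it → [p].
Rule 2 applies to /a/ (between /p/ and /n/: before a nasal consonant) → [ã].
/n/ (between /a/ and /z/): no rule targets it → [n].
/z/ (between /n/ and /a/) is unaffected → [z].
/a/ (between /z/ and /n/) occurs before a nasal consonant → [ã] by rule 2.
/n/ — not in any rule's target class → [n].
/o/ (between /n/ and /t/) is in the target of rule 2 but the environment (before a nasal consonant) is not met → [o].
/t/ meets the environment for rule 3 (word-finally) → [ʔ].

[zapãnzãnoʔ]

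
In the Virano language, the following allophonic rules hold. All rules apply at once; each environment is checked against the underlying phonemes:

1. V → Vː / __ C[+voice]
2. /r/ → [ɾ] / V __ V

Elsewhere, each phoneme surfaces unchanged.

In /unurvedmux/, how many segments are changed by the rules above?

3

Segments that undergo a rule: /u/ → [uː] (rule 1); /u/ → [uː] (rule 1); /e/ → [eː] (rule 1).
All other segments surface unchanged.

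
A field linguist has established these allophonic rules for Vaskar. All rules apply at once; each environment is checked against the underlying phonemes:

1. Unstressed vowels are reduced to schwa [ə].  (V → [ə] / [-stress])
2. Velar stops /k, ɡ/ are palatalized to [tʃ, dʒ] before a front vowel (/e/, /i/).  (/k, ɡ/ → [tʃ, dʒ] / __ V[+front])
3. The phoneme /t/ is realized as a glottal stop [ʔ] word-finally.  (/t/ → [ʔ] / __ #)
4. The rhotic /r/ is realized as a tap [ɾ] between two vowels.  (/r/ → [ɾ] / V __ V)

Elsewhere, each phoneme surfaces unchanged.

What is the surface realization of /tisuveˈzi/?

/t/ (word-initial) is in the target of rule 3 but the environment (word-finally) is not met → [t].
/i/ meets the environment for rule 1 (in an unstressed syllable) → [ə].
/s/ (between /i/ and /u/) is unaffected → [s].
/u/ (between /s/ and /v/) occurs in an unstressed syllable → [ə] by rule 1.
/v/ (between /u/ and /e/) is unaffected → [v].
/e/ — between /v/ and /z/, in an unstressed syllable — surfaces as [ə] (rule 1).
/z/ (between /e/ and /i/) is unaffected → [z].
/i/ — word-final; rule 1 does not apply here → [i].

[təsəvəˈzi]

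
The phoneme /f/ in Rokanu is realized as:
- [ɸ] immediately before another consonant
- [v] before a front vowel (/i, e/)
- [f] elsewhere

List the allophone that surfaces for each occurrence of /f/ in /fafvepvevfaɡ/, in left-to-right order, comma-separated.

[f], [ɸ], [f]

Occurrence 1 (position 1): no conditioning environment matches → elsewhere allophone [f].
Occurrence 2 (position 3): immediately before another consonant → [ɸ].
Occurrence 3 (position 10): no conditioning environment matches → elsewhere allophone [f].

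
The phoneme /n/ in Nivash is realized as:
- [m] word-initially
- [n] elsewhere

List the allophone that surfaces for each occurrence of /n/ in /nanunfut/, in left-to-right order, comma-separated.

Occurrence 1 (position 1): word-initially → [m].
Occurrence 2 (position 3): no conditioning environment matches → elsewhere allophone [n].
Occurrence 3 (position 5): no conditioning environment matches → elsewhere allophone [n].

[m], [n], [n]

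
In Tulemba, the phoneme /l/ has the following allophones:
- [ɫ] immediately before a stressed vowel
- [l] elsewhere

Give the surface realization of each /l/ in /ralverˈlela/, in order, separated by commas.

[l], [ɫ], [l]

Occurrence 1 (position 3): no conditioning environment matches → elsewhere allophone [l].
Occurrence 2 (position 7): immediately before a stressed vowel → [ɫ].
Occurrence 3 (position 9): no conditioning environment matches → elsewhere allophone [l].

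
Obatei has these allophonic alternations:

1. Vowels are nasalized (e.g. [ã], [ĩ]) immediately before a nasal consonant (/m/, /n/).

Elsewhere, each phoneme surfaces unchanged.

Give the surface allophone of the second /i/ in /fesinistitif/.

[i]

/i/ (between /n/ and /s/) fails the environment for rule 1, so it stays [i].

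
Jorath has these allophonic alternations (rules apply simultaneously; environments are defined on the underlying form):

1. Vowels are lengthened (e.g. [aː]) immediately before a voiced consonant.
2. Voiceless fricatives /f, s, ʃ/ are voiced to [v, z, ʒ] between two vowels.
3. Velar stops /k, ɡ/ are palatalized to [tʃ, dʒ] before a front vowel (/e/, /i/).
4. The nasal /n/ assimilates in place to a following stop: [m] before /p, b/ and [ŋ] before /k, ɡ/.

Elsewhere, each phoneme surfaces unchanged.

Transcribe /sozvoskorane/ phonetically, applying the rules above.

[soːzvoskoːraːne]

/s/ — word-initial; rule 2 does not apply here → [s].
Rule 1 applies to /o/ (between /s/ and /z/: before a voiced consonant) → [oː].
/z/ (between /o/ and /v/) is unaffected → [z].
/v/ (between /z/ and /o/) is unaffected → [v].
/o/ (between /v/ and /s/): rule 1 targets it, but not before a voiced consonant → unchanged [o].
/s/ (between /o/ and /k/): rule 2 targets it, but not between two vowels → unchanged [s].
/k/ — between /s/ and /o/; rule 3 does not apply here → [k].
/o/ meets the environment for rule 1 (before a voiced consonant) → [oː].
/r/ stays [r].
/a/ — between /r/ and /n/, before a voiced consonant — surfaces as [aː] (rule 1).
/n/ (between /a/ and /e/) is in the target of rule 4 but the environment (before a labial or velar stop) is not met → [n].
/e/ (word-final) is in the target of rule 1 but the environment (before a voiced consonant) is not met → [e].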